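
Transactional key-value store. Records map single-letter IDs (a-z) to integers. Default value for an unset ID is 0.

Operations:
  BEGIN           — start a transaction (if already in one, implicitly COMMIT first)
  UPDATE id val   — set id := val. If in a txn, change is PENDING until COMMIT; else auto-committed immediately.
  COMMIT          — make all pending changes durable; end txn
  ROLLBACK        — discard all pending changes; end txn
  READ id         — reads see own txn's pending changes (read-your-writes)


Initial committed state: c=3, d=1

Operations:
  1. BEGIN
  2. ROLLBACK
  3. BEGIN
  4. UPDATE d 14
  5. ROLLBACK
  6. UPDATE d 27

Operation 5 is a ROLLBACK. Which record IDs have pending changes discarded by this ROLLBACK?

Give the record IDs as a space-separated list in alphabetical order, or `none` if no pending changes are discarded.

Answer: d

Derivation:
Initial committed: {c=3, d=1}
Op 1: BEGIN: in_txn=True, pending={}
Op 2: ROLLBACK: discarded pending []; in_txn=False
Op 3: BEGIN: in_txn=True, pending={}
Op 4: UPDATE d=14 (pending; pending now {d=14})
Op 5: ROLLBACK: discarded pending ['d']; in_txn=False
Op 6: UPDATE d=27 (auto-commit; committed d=27)
ROLLBACK at op 5 discards: ['d']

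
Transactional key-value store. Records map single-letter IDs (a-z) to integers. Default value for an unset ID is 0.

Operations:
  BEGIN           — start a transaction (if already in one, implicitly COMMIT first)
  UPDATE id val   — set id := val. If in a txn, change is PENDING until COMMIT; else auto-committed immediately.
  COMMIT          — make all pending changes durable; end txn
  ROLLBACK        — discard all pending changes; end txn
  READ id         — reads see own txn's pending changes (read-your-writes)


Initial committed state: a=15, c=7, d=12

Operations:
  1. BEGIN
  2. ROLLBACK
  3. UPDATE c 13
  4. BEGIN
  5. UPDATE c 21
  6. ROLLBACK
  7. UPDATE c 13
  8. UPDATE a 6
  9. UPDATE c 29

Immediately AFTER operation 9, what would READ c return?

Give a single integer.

Initial committed: {a=15, c=7, d=12}
Op 1: BEGIN: in_txn=True, pending={}
Op 2: ROLLBACK: discarded pending []; in_txn=False
Op 3: UPDATE c=13 (auto-commit; committed c=13)
Op 4: BEGIN: in_txn=True, pending={}
Op 5: UPDATE c=21 (pending; pending now {c=21})
Op 6: ROLLBACK: discarded pending ['c']; in_txn=False
Op 7: UPDATE c=13 (auto-commit; committed c=13)
Op 8: UPDATE a=6 (auto-commit; committed a=6)
Op 9: UPDATE c=29 (auto-commit; committed c=29)
After op 9: visible(c) = 29 (pending={}, committed={a=6, c=29, d=12})

Answer: 29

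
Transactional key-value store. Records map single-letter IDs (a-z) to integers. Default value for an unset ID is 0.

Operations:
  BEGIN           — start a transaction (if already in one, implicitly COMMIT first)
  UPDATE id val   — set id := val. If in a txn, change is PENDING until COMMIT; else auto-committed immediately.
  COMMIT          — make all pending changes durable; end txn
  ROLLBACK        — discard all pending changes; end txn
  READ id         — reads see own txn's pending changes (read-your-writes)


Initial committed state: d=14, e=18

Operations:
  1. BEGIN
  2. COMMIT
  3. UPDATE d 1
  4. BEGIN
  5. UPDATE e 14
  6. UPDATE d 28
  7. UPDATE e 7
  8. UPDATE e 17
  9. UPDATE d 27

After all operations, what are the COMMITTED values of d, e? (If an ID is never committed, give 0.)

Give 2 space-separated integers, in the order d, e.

Answer: 1 18

Derivation:
Initial committed: {d=14, e=18}
Op 1: BEGIN: in_txn=True, pending={}
Op 2: COMMIT: merged [] into committed; committed now {d=14, e=18}
Op 3: UPDATE d=1 (auto-commit; committed d=1)
Op 4: BEGIN: in_txn=True, pending={}
Op 5: UPDATE e=14 (pending; pending now {e=14})
Op 6: UPDATE d=28 (pending; pending now {d=28, e=14})
Op 7: UPDATE e=7 (pending; pending now {d=28, e=7})
Op 8: UPDATE e=17 (pending; pending now {d=28, e=17})
Op 9: UPDATE d=27 (pending; pending now {d=27, e=17})
Final committed: {d=1, e=18}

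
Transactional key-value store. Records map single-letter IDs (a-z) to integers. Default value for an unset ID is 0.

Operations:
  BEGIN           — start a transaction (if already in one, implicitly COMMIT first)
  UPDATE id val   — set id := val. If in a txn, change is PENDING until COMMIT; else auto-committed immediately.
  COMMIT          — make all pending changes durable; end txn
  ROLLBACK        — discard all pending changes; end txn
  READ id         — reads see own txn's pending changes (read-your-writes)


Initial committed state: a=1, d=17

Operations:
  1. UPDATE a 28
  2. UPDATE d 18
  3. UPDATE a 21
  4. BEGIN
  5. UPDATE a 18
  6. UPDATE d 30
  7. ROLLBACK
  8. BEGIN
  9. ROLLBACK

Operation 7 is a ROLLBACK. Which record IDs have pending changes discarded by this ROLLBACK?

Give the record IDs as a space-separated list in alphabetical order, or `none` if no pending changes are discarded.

Answer: a d

Derivation:
Initial committed: {a=1, d=17}
Op 1: UPDATE a=28 (auto-commit; committed a=28)
Op 2: UPDATE d=18 (auto-commit; committed d=18)
Op 3: UPDATE a=21 (auto-commit; committed a=21)
Op 4: BEGIN: in_txn=True, pending={}
Op 5: UPDATE a=18 (pending; pending now {a=18})
Op 6: UPDATE d=30 (pending; pending now {a=18, d=30})
Op 7: ROLLBACK: discarded pending ['a', 'd']; in_txn=False
Op 8: BEGIN: in_txn=True, pending={}
Op 9: ROLLBACK: discarded pending []; in_txn=False
ROLLBACK at op 7 discards: ['a', 'd']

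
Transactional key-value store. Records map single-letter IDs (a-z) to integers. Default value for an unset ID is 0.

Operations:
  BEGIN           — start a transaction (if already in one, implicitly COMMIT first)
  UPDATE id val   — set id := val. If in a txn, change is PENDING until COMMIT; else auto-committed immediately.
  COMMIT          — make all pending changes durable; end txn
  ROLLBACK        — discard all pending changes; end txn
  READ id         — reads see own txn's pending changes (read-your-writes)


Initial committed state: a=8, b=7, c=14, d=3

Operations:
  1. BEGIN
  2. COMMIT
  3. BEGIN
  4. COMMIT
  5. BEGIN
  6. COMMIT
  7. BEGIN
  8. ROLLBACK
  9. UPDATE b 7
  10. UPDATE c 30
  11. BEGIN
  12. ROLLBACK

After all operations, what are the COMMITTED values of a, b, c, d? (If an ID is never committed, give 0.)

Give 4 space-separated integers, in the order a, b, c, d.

Initial committed: {a=8, b=7, c=14, d=3}
Op 1: BEGIN: in_txn=True, pending={}
Op 2: COMMIT: merged [] into committed; committed now {a=8, b=7, c=14, d=3}
Op 3: BEGIN: in_txn=True, pending={}
Op 4: COMMIT: merged [] into committed; committed now {a=8, b=7, c=14, d=3}
Op 5: BEGIN: in_txn=True, pending={}
Op 6: COMMIT: merged [] into committed; committed now {a=8, b=7, c=14, d=3}
Op 7: BEGIN: in_txn=True, pending={}
Op 8: ROLLBACK: discarded pending []; in_txn=False
Op 9: UPDATE b=7 (auto-commit; committed b=7)
Op 10: UPDATE c=30 (auto-commit; committed c=30)
Op 11: BEGIN: in_txn=True, pending={}
Op 12: ROLLBACK: discarded pending []; in_txn=False
Final committed: {a=8, b=7, c=30, d=3}

Answer: 8 7 30 3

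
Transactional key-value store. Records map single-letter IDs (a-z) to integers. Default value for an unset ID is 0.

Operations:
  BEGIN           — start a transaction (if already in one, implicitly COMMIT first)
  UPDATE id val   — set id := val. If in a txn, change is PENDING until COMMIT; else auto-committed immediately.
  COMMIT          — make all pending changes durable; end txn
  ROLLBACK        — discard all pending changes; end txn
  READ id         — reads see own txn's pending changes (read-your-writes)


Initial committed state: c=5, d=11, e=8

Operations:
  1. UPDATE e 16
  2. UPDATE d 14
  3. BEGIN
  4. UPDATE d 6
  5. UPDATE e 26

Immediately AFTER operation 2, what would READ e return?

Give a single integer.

Initial committed: {c=5, d=11, e=8}
Op 1: UPDATE e=16 (auto-commit; committed e=16)
Op 2: UPDATE d=14 (auto-commit; committed d=14)
After op 2: visible(e) = 16 (pending={}, committed={c=5, d=14, e=16})

Answer: 16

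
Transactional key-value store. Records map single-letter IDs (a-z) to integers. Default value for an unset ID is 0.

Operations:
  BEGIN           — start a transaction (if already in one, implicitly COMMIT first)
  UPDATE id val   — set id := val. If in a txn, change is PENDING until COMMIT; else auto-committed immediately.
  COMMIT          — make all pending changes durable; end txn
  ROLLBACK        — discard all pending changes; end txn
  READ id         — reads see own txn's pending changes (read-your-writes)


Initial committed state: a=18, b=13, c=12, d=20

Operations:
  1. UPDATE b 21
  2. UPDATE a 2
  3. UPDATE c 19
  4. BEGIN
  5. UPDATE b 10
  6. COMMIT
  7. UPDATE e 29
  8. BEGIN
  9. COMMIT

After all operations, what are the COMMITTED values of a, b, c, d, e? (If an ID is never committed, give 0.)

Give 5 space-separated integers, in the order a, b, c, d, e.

Answer: 2 10 19 20 29

Derivation:
Initial committed: {a=18, b=13, c=12, d=20}
Op 1: UPDATE b=21 (auto-commit; committed b=21)
Op 2: UPDATE a=2 (auto-commit; committed a=2)
Op 3: UPDATE c=19 (auto-commit; committed c=19)
Op 4: BEGIN: in_txn=True, pending={}
Op 5: UPDATE b=10 (pending; pending now {b=10})
Op 6: COMMIT: merged ['b'] into committed; committed now {a=2, b=10, c=19, d=20}
Op 7: UPDATE e=29 (auto-commit; committed e=29)
Op 8: BEGIN: in_txn=True, pending={}
Op 9: COMMIT: merged [] into committed; committed now {a=2, b=10, c=19, d=20, e=29}
Final committed: {a=2, b=10, c=19, d=20, e=29}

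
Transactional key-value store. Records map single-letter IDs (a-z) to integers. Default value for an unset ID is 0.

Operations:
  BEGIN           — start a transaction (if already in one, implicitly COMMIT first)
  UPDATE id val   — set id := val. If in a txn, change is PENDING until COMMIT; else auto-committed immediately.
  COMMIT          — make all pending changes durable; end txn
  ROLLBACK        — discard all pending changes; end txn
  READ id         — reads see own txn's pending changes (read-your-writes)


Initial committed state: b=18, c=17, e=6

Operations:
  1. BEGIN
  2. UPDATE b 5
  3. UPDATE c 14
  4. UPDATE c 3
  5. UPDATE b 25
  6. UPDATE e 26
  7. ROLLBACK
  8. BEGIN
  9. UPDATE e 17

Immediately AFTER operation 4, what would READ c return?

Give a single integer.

Answer: 3

Derivation:
Initial committed: {b=18, c=17, e=6}
Op 1: BEGIN: in_txn=True, pending={}
Op 2: UPDATE b=5 (pending; pending now {b=5})
Op 3: UPDATE c=14 (pending; pending now {b=5, c=14})
Op 4: UPDATE c=3 (pending; pending now {b=5, c=3})
After op 4: visible(c) = 3 (pending={b=5, c=3}, committed={b=18, c=17, e=6})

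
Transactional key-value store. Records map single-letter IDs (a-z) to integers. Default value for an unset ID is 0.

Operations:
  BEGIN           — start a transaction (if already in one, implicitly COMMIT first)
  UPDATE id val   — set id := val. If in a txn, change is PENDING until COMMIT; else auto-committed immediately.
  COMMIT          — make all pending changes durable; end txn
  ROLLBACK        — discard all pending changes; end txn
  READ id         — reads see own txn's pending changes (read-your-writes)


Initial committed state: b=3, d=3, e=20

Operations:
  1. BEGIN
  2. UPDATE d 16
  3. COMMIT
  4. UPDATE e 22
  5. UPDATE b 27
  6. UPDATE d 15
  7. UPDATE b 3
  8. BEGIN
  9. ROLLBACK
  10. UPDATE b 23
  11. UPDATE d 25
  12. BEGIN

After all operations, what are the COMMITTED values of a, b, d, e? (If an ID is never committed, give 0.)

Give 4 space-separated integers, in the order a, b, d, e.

Initial committed: {b=3, d=3, e=20}
Op 1: BEGIN: in_txn=True, pending={}
Op 2: UPDATE d=16 (pending; pending now {d=16})
Op 3: COMMIT: merged ['d'] into committed; committed now {b=3, d=16, e=20}
Op 4: UPDATE e=22 (auto-commit; committed e=22)
Op 5: UPDATE b=27 (auto-commit; committed b=27)
Op 6: UPDATE d=15 (auto-commit; committed d=15)
Op 7: UPDATE b=3 (auto-commit; committed b=3)
Op 8: BEGIN: in_txn=True, pending={}
Op 9: ROLLBACK: discarded pending []; in_txn=False
Op 10: UPDATE b=23 (auto-commit; committed b=23)
Op 11: UPDATE d=25 (auto-commit; committed d=25)
Op 12: BEGIN: in_txn=True, pending={}
Final committed: {b=23, d=25, e=22}

Answer: 0 23 25 22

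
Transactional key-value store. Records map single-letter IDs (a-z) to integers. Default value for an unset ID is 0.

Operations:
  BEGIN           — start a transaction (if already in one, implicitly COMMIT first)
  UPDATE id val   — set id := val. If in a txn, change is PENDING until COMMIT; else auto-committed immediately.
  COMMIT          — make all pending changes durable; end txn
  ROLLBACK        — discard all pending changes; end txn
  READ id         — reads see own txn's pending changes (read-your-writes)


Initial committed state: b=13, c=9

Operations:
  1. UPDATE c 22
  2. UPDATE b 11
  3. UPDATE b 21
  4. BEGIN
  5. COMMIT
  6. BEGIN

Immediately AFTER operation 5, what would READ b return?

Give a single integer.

Answer: 21

Derivation:
Initial committed: {b=13, c=9}
Op 1: UPDATE c=22 (auto-commit; committed c=22)
Op 2: UPDATE b=11 (auto-commit; committed b=11)
Op 3: UPDATE b=21 (auto-commit; committed b=21)
Op 4: BEGIN: in_txn=True, pending={}
Op 5: COMMIT: merged [] into committed; committed now {b=21, c=22}
After op 5: visible(b) = 21 (pending={}, committed={b=21, c=22})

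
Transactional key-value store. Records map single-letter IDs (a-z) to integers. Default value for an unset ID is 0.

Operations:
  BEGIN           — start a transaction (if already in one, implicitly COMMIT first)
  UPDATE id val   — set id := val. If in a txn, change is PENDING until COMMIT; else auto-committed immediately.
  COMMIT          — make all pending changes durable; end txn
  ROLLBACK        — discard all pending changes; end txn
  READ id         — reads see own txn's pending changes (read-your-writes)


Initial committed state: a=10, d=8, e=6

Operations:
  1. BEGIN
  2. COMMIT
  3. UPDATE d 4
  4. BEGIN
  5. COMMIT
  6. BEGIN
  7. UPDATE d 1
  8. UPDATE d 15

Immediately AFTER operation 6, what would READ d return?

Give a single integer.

Answer: 4

Derivation:
Initial committed: {a=10, d=8, e=6}
Op 1: BEGIN: in_txn=True, pending={}
Op 2: COMMIT: merged [] into committed; committed now {a=10, d=8, e=6}
Op 3: UPDATE d=4 (auto-commit; committed d=4)
Op 4: BEGIN: in_txn=True, pending={}
Op 5: COMMIT: merged [] into committed; committed now {a=10, d=4, e=6}
Op 6: BEGIN: in_txn=True, pending={}
After op 6: visible(d) = 4 (pending={}, committed={a=10, d=4, e=6})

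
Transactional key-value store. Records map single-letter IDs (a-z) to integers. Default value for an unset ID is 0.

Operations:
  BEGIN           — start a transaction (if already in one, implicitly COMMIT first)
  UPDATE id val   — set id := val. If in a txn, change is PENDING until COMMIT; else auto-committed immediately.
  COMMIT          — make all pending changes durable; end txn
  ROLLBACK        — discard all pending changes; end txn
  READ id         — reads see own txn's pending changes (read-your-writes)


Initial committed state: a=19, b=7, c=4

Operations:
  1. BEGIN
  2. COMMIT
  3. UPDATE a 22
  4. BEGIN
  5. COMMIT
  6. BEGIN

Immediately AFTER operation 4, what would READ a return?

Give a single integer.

Initial committed: {a=19, b=7, c=4}
Op 1: BEGIN: in_txn=True, pending={}
Op 2: COMMIT: merged [] into committed; committed now {a=19, b=7, c=4}
Op 3: UPDATE a=22 (auto-commit; committed a=22)
Op 4: BEGIN: in_txn=True, pending={}
After op 4: visible(a) = 22 (pending={}, committed={a=22, b=7, c=4})

Answer: 22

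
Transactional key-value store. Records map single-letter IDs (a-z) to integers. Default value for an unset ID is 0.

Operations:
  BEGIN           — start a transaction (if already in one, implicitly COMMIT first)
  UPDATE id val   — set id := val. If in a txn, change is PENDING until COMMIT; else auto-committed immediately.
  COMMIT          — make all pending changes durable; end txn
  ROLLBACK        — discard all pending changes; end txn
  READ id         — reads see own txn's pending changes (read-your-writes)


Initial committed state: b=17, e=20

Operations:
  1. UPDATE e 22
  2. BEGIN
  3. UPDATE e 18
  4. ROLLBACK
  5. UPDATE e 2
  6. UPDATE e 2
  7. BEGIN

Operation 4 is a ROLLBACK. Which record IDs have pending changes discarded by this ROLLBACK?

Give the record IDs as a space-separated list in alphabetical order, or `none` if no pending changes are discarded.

Initial committed: {b=17, e=20}
Op 1: UPDATE e=22 (auto-commit; committed e=22)
Op 2: BEGIN: in_txn=True, pending={}
Op 3: UPDATE e=18 (pending; pending now {e=18})
Op 4: ROLLBACK: discarded pending ['e']; in_txn=False
Op 5: UPDATE e=2 (auto-commit; committed e=2)
Op 6: UPDATE e=2 (auto-commit; committed e=2)
Op 7: BEGIN: in_txn=True, pending={}
ROLLBACK at op 4 discards: ['e']

Answer: e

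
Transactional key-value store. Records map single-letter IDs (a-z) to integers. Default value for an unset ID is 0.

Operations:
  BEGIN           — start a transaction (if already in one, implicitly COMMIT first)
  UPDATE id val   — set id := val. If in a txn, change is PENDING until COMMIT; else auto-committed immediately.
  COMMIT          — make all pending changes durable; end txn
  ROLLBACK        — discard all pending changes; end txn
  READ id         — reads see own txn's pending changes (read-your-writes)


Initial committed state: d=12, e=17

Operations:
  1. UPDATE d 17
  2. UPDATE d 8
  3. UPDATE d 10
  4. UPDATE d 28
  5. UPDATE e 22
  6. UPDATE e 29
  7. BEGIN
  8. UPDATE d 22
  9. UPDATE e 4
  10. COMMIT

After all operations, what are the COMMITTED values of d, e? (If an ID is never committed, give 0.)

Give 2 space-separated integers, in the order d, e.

Answer: 22 4

Derivation:
Initial committed: {d=12, e=17}
Op 1: UPDATE d=17 (auto-commit; committed d=17)
Op 2: UPDATE d=8 (auto-commit; committed d=8)
Op 3: UPDATE d=10 (auto-commit; committed d=10)
Op 4: UPDATE d=28 (auto-commit; committed d=28)
Op 5: UPDATE e=22 (auto-commit; committed e=22)
Op 6: UPDATE e=29 (auto-commit; committed e=29)
Op 7: BEGIN: in_txn=True, pending={}
Op 8: UPDATE d=22 (pending; pending now {d=22})
Op 9: UPDATE e=4 (pending; pending now {d=22, e=4})
Op 10: COMMIT: merged ['d', 'e'] into committed; committed now {d=22, e=4}
Final committed: {d=22, e=4}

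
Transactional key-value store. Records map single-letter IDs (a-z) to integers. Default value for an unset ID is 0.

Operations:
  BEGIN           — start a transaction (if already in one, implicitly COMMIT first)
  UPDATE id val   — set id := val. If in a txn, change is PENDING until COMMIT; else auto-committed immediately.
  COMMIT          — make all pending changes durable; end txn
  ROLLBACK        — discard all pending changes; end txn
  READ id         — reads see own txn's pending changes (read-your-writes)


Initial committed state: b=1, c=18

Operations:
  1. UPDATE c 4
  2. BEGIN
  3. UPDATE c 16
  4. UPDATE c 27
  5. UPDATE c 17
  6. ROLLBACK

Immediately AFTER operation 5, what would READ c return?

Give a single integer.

Answer: 17

Derivation:
Initial committed: {b=1, c=18}
Op 1: UPDATE c=4 (auto-commit; committed c=4)
Op 2: BEGIN: in_txn=True, pending={}
Op 3: UPDATE c=16 (pending; pending now {c=16})
Op 4: UPDATE c=27 (pending; pending now {c=27})
Op 5: UPDATE c=17 (pending; pending now {c=17})
After op 5: visible(c) = 17 (pending={c=17}, committed={b=1, c=4})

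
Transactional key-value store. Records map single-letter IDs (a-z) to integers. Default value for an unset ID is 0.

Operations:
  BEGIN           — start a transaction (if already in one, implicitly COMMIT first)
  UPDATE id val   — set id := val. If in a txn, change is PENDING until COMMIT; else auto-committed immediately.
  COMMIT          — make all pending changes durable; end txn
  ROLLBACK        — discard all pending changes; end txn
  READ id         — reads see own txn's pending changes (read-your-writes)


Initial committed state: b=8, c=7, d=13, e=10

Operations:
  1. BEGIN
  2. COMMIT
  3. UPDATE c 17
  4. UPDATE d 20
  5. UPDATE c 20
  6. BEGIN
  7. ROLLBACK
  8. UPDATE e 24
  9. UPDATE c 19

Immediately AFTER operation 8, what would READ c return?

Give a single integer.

Initial committed: {b=8, c=7, d=13, e=10}
Op 1: BEGIN: in_txn=True, pending={}
Op 2: COMMIT: merged [] into committed; committed now {b=8, c=7, d=13, e=10}
Op 3: UPDATE c=17 (auto-commit; committed c=17)
Op 4: UPDATE d=20 (auto-commit; committed d=20)
Op 5: UPDATE c=20 (auto-commit; committed c=20)
Op 6: BEGIN: in_txn=True, pending={}
Op 7: ROLLBACK: discarded pending []; in_txn=False
Op 8: UPDATE e=24 (auto-commit; committed e=24)
After op 8: visible(c) = 20 (pending={}, committed={b=8, c=20, d=20, e=24})

Answer: 20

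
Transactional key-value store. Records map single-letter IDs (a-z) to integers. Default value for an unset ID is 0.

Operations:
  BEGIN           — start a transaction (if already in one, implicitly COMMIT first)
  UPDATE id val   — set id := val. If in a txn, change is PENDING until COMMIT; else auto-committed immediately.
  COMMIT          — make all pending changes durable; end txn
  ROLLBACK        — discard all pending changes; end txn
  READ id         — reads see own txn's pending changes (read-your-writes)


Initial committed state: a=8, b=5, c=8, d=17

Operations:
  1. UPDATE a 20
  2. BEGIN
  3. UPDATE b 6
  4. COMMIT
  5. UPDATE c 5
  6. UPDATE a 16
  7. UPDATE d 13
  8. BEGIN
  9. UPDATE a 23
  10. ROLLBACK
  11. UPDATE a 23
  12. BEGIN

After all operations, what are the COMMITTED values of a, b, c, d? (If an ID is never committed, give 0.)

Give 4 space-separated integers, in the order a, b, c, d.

Answer: 23 6 5 13

Derivation:
Initial committed: {a=8, b=5, c=8, d=17}
Op 1: UPDATE a=20 (auto-commit; committed a=20)
Op 2: BEGIN: in_txn=True, pending={}
Op 3: UPDATE b=6 (pending; pending now {b=6})
Op 4: COMMIT: merged ['b'] into committed; committed now {a=20, b=6, c=8, d=17}
Op 5: UPDATE c=5 (auto-commit; committed c=5)
Op 6: UPDATE a=16 (auto-commit; committed a=16)
Op 7: UPDATE d=13 (auto-commit; committed d=13)
Op 8: BEGIN: in_txn=True, pending={}
Op 9: UPDATE a=23 (pending; pending now {a=23})
Op 10: ROLLBACK: discarded pending ['a']; in_txn=False
Op 11: UPDATE a=23 (auto-commit; committed a=23)
Op 12: BEGIN: in_txn=True, pending={}
Final committed: {a=23, b=6, c=5, d=13}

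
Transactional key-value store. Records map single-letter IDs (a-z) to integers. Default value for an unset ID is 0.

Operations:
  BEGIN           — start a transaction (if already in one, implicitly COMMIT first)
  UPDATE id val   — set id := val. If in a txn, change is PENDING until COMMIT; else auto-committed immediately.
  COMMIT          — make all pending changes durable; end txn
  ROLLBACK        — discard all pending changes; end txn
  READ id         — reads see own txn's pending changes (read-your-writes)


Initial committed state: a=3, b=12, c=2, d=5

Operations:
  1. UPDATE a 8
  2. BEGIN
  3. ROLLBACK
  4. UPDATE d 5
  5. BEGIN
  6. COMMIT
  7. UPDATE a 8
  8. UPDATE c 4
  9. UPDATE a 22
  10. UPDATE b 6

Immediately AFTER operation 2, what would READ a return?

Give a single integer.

Initial committed: {a=3, b=12, c=2, d=5}
Op 1: UPDATE a=8 (auto-commit; committed a=8)
Op 2: BEGIN: in_txn=True, pending={}
After op 2: visible(a) = 8 (pending={}, committed={a=8, b=12, c=2, d=5})

Answer: 8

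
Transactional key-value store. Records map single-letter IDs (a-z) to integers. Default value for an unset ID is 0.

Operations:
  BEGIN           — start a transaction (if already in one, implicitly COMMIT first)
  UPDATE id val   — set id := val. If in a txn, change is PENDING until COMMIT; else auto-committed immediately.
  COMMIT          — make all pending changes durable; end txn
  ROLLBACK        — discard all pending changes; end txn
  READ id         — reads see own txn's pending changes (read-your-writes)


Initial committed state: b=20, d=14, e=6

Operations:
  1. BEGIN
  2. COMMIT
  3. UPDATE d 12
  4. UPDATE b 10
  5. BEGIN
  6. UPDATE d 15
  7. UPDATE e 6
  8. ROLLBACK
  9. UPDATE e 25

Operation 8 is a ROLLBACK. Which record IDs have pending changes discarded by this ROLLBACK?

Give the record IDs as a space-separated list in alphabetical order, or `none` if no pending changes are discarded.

Initial committed: {b=20, d=14, e=6}
Op 1: BEGIN: in_txn=True, pending={}
Op 2: COMMIT: merged [] into committed; committed now {b=20, d=14, e=6}
Op 3: UPDATE d=12 (auto-commit; committed d=12)
Op 4: UPDATE b=10 (auto-commit; committed b=10)
Op 5: BEGIN: in_txn=True, pending={}
Op 6: UPDATE d=15 (pending; pending now {d=15})
Op 7: UPDATE e=6 (pending; pending now {d=15, e=6})
Op 8: ROLLBACK: discarded pending ['d', 'e']; in_txn=False
Op 9: UPDATE e=25 (auto-commit; committed e=25)
ROLLBACK at op 8 discards: ['d', 'e']

Answer: d e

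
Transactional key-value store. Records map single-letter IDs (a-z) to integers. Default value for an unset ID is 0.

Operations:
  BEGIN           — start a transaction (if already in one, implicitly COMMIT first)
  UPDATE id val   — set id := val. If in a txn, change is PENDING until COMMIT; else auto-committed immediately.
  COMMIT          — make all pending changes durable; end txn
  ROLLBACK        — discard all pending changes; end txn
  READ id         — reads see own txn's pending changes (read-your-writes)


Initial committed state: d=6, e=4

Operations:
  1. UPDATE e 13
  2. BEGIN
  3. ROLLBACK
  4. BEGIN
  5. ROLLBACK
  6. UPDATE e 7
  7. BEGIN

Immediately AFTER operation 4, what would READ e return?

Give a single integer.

Initial committed: {d=6, e=4}
Op 1: UPDATE e=13 (auto-commit; committed e=13)
Op 2: BEGIN: in_txn=True, pending={}
Op 3: ROLLBACK: discarded pending []; in_txn=False
Op 4: BEGIN: in_txn=True, pending={}
After op 4: visible(e) = 13 (pending={}, committed={d=6, e=13})

Answer: 13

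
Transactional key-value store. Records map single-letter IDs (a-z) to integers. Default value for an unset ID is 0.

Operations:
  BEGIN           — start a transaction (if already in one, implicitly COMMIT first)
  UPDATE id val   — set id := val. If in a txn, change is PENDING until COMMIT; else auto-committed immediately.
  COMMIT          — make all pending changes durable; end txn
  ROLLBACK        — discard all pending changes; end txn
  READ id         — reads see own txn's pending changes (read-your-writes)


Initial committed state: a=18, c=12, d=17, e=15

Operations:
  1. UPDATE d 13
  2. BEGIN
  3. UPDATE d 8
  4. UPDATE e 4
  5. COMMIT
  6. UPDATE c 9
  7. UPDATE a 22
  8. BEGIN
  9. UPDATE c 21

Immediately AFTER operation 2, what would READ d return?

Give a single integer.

Answer: 13

Derivation:
Initial committed: {a=18, c=12, d=17, e=15}
Op 1: UPDATE d=13 (auto-commit; committed d=13)
Op 2: BEGIN: in_txn=True, pending={}
After op 2: visible(d) = 13 (pending={}, committed={a=18, c=12, d=13, e=15})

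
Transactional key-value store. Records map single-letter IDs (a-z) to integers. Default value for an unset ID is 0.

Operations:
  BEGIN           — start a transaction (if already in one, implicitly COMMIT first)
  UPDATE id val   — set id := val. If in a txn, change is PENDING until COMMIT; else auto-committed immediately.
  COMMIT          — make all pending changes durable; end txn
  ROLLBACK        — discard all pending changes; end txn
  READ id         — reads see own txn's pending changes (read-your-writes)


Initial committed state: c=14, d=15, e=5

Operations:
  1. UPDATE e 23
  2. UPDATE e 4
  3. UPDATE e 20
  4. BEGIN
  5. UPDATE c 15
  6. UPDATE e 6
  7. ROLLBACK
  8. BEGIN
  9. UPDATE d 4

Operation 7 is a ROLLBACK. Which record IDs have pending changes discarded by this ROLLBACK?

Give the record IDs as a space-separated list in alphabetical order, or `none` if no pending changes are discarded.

Answer: c e

Derivation:
Initial committed: {c=14, d=15, e=5}
Op 1: UPDATE e=23 (auto-commit; committed e=23)
Op 2: UPDATE e=4 (auto-commit; committed e=4)
Op 3: UPDATE e=20 (auto-commit; committed e=20)
Op 4: BEGIN: in_txn=True, pending={}
Op 5: UPDATE c=15 (pending; pending now {c=15})
Op 6: UPDATE e=6 (pending; pending now {c=15, e=6})
Op 7: ROLLBACK: discarded pending ['c', 'e']; in_txn=False
Op 8: BEGIN: in_txn=True, pending={}
Op 9: UPDATE d=4 (pending; pending now {d=4})
ROLLBACK at op 7 discards: ['c', 'e']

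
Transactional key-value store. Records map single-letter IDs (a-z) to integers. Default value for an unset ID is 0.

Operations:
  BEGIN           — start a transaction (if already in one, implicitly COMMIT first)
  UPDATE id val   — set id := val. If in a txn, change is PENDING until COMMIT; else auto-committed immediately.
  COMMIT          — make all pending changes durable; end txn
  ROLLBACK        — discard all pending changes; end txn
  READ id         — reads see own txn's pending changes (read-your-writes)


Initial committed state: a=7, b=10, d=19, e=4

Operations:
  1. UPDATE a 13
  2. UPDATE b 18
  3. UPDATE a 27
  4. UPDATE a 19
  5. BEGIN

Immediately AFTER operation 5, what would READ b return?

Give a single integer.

Initial committed: {a=7, b=10, d=19, e=4}
Op 1: UPDATE a=13 (auto-commit; committed a=13)
Op 2: UPDATE b=18 (auto-commit; committed b=18)
Op 3: UPDATE a=27 (auto-commit; committed a=27)
Op 4: UPDATE a=19 (auto-commit; committed a=19)
Op 5: BEGIN: in_txn=True, pending={}
After op 5: visible(b) = 18 (pending={}, committed={a=19, b=18, d=19, e=4})

Answer: 18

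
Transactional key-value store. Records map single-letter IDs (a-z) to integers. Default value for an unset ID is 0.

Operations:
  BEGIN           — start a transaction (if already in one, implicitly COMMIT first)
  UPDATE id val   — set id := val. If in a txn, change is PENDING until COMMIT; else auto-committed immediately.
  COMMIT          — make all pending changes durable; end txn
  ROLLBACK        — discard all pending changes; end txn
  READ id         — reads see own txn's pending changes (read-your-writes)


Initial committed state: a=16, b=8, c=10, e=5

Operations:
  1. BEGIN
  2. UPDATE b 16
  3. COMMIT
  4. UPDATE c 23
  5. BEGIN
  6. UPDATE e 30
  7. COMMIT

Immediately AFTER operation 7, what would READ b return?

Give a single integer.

Answer: 16

Derivation:
Initial committed: {a=16, b=8, c=10, e=5}
Op 1: BEGIN: in_txn=True, pending={}
Op 2: UPDATE b=16 (pending; pending now {b=16})
Op 3: COMMIT: merged ['b'] into committed; committed now {a=16, b=16, c=10, e=5}
Op 4: UPDATE c=23 (auto-commit; committed c=23)
Op 5: BEGIN: in_txn=True, pending={}
Op 6: UPDATE e=30 (pending; pending now {e=30})
Op 7: COMMIT: merged ['e'] into committed; committed now {a=16, b=16, c=23, e=30}
After op 7: visible(b) = 16 (pending={}, committed={a=16, b=16, c=23, e=30})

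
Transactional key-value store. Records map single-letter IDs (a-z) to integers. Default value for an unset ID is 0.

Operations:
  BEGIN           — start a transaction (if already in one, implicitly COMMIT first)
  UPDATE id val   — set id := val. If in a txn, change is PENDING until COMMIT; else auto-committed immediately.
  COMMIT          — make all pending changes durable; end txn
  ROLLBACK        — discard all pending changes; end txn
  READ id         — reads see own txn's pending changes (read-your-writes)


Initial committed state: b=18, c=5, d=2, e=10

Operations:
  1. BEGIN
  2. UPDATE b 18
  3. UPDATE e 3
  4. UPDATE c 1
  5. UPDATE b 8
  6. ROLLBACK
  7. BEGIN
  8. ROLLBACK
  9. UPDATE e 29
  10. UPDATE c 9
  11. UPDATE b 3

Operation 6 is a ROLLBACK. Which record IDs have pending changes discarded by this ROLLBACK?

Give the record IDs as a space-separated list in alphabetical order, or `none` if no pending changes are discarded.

Answer: b c e

Derivation:
Initial committed: {b=18, c=5, d=2, e=10}
Op 1: BEGIN: in_txn=True, pending={}
Op 2: UPDATE b=18 (pending; pending now {b=18})
Op 3: UPDATE e=3 (pending; pending now {b=18, e=3})
Op 4: UPDATE c=1 (pending; pending now {b=18, c=1, e=3})
Op 5: UPDATE b=8 (pending; pending now {b=8, c=1, e=3})
Op 6: ROLLBACK: discarded pending ['b', 'c', 'e']; in_txn=False
Op 7: BEGIN: in_txn=True, pending={}
Op 8: ROLLBACK: discarded pending []; in_txn=False
Op 9: UPDATE e=29 (auto-commit; committed e=29)
Op 10: UPDATE c=9 (auto-commit; committed c=9)
Op 11: UPDATE b=3 (auto-commit; committed b=3)
ROLLBACK at op 6 discards: ['b', 'c', 'e']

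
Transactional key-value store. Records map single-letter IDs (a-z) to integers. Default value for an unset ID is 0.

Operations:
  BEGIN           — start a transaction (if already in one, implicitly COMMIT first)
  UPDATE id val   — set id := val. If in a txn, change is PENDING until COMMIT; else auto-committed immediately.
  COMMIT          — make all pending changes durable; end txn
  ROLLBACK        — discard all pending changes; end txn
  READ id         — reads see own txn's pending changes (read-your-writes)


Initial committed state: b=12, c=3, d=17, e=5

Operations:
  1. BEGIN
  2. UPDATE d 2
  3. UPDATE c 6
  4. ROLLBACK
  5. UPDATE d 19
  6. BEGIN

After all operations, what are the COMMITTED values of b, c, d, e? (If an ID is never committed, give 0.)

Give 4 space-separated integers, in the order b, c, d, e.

Initial committed: {b=12, c=3, d=17, e=5}
Op 1: BEGIN: in_txn=True, pending={}
Op 2: UPDATE d=2 (pending; pending now {d=2})
Op 3: UPDATE c=6 (pending; pending now {c=6, d=2})
Op 4: ROLLBACK: discarded pending ['c', 'd']; in_txn=False
Op 5: UPDATE d=19 (auto-commit; committed d=19)
Op 6: BEGIN: in_txn=True, pending={}
Final committed: {b=12, c=3, d=19, e=5}

Answer: 12 3 19 5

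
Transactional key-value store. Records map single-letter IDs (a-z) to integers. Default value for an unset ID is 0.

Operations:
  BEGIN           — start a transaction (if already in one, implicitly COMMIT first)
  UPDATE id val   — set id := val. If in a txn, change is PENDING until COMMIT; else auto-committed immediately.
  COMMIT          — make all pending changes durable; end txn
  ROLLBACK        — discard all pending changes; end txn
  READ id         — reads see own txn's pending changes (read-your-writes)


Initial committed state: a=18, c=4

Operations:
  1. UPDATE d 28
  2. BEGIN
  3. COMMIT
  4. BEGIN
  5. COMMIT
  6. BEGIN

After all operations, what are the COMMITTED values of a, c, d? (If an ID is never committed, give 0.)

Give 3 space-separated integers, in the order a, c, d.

Answer: 18 4 28

Derivation:
Initial committed: {a=18, c=4}
Op 1: UPDATE d=28 (auto-commit; committed d=28)
Op 2: BEGIN: in_txn=True, pending={}
Op 3: COMMIT: merged [] into committed; committed now {a=18, c=4, d=28}
Op 4: BEGIN: in_txn=True, pending={}
Op 5: COMMIT: merged [] into committed; committed now {a=18, c=4, d=28}
Op 6: BEGIN: in_txn=True, pending={}
Final committed: {a=18, c=4, d=28}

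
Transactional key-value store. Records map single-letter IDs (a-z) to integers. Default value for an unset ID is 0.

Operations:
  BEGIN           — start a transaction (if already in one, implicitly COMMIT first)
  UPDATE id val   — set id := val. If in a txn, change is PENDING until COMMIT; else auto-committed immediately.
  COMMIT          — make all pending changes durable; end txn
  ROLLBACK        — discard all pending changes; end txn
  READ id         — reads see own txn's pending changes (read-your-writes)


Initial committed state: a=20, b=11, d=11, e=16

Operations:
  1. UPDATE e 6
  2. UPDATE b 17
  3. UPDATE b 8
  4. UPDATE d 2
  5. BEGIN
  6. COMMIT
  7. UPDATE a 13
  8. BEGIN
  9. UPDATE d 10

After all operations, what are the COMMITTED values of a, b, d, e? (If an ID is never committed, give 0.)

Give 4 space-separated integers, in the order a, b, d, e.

Initial committed: {a=20, b=11, d=11, e=16}
Op 1: UPDATE e=6 (auto-commit; committed e=6)
Op 2: UPDATE b=17 (auto-commit; committed b=17)
Op 3: UPDATE b=8 (auto-commit; committed b=8)
Op 4: UPDATE d=2 (auto-commit; committed d=2)
Op 5: BEGIN: in_txn=True, pending={}
Op 6: COMMIT: merged [] into committed; committed now {a=20, b=8, d=2, e=6}
Op 7: UPDATE a=13 (auto-commit; committed a=13)
Op 8: BEGIN: in_txn=True, pending={}
Op 9: UPDATE d=10 (pending; pending now {d=10})
Final committed: {a=13, b=8, d=2, e=6}

Answer: 13 8 2 6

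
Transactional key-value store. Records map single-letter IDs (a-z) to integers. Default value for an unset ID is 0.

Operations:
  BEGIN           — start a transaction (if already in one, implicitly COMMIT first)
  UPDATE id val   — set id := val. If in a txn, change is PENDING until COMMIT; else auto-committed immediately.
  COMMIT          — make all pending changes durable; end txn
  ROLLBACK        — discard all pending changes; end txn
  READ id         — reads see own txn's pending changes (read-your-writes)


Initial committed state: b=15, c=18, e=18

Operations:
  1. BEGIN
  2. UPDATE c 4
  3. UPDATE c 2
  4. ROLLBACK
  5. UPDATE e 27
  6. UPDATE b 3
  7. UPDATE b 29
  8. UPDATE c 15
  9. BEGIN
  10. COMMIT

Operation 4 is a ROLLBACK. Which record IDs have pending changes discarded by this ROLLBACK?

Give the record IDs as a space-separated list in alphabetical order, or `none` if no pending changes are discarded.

Initial committed: {b=15, c=18, e=18}
Op 1: BEGIN: in_txn=True, pending={}
Op 2: UPDATE c=4 (pending; pending now {c=4})
Op 3: UPDATE c=2 (pending; pending now {c=2})
Op 4: ROLLBACK: discarded pending ['c']; in_txn=False
Op 5: UPDATE e=27 (auto-commit; committed e=27)
Op 6: UPDATE b=3 (auto-commit; committed b=3)
Op 7: UPDATE b=29 (auto-commit; committed b=29)
Op 8: UPDATE c=15 (auto-commit; committed c=15)
Op 9: BEGIN: in_txn=True, pending={}
Op 10: COMMIT: merged [] into committed; committed now {b=29, c=15, e=27}
ROLLBACK at op 4 discards: ['c']

Answer: c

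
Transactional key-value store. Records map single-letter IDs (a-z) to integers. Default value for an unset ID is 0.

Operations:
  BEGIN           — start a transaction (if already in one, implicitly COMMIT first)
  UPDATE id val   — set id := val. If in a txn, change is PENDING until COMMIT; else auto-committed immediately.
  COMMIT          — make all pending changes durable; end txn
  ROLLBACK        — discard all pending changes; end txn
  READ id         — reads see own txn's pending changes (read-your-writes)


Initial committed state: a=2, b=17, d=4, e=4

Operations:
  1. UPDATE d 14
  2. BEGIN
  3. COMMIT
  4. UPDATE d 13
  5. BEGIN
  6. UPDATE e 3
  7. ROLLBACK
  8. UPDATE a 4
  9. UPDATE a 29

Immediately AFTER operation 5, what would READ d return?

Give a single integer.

Answer: 13

Derivation:
Initial committed: {a=2, b=17, d=4, e=4}
Op 1: UPDATE d=14 (auto-commit; committed d=14)
Op 2: BEGIN: in_txn=True, pending={}
Op 3: COMMIT: merged [] into committed; committed now {a=2, b=17, d=14, e=4}
Op 4: UPDATE d=13 (auto-commit; committed d=13)
Op 5: BEGIN: in_txn=True, pending={}
After op 5: visible(d) = 13 (pending={}, committed={a=2, b=17, d=13, e=4})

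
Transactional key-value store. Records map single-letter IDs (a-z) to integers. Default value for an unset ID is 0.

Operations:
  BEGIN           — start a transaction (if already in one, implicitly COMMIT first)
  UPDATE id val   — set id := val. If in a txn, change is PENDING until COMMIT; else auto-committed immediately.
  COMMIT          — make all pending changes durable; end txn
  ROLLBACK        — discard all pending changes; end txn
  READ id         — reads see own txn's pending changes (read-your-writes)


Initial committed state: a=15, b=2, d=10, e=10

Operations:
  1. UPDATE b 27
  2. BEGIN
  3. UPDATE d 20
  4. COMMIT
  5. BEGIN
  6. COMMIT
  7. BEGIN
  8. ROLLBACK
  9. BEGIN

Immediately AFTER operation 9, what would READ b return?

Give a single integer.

Answer: 27

Derivation:
Initial committed: {a=15, b=2, d=10, e=10}
Op 1: UPDATE b=27 (auto-commit; committed b=27)
Op 2: BEGIN: in_txn=True, pending={}
Op 3: UPDATE d=20 (pending; pending now {d=20})
Op 4: COMMIT: merged ['d'] into committed; committed now {a=15, b=27, d=20, e=10}
Op 5: BEGIN: in_txn=True, pending={}
Op 6: COMMIT: merged [] into committed; committed now {a=15, b=27, d=20, e=10}
Op 7: BEGIN: in_txn=True, pending={}
Op 8: ROLLBACK: discarded pending []; in_txn=False
Op 9: BEGIN: in_txn=True, pending={}
After op 9: visible(b) = 27 (pending={}, committed={a=15, b=27, d=20, e=10})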